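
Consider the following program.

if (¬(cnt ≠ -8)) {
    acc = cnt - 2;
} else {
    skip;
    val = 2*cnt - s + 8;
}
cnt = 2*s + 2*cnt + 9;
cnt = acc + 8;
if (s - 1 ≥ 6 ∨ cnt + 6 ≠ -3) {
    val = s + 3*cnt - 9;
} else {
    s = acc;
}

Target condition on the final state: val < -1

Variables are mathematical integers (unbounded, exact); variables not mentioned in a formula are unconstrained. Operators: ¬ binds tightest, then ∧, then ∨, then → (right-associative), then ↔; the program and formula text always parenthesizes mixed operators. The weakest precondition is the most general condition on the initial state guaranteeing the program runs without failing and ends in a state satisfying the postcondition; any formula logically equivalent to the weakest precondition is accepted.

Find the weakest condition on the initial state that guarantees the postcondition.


Working backward. After the program, val < -1 must hold.
Then branch requires 3*cnt + s < 8; else branch requires val < -1.
Before the if: ((s ≥ 7 ∨ cnt ≠ -9) → 3*cnt + s < 8) ∧ ((¬(s ≥ 7 ∨ cnt ≠ -9)) → val < -1)
Before cnt := acc + 8: ((s ≥ 7 ∨ acc ≠ -17) → 3*acc + s < -16) ∧ ((¬(s ≥ 7 ∨ acc ≠ -17)) → val < -1)
Before cnt := 2*s + 2*cnt + 9: ((s ≥ 7 ∨ acc ≠ -17) → 3*acc + s < -16) ∧ ((¬(s ≥ 7 ∨ acc ≠ -17)) → val < -1)
Then branch requires ((s ≥ 7 ∨ cnt ≠ -15) → 3*cnt + s < -10) ∧ ((¬(s ≥ 7 ∨ cnt ≠ -15)) → val < -1); else branch requires ((s ≥ 7 ∨ acc ≠ -17) → 3*acc + s < -16) ∧ ((¬(s ≥ 7 ∨ acc ≠ -17)) → 2*cnt < s - 9).
Before the if: ((¬(cnt ≠ -8)) → (((s ≥ 7 ∨ cnt ≠ -15) → 3*cnt + s < -10) ∧ ((¬(s ≥ 7 ∨ cnt ≠ -15)) → val < -1))) ∧ (cnt ≠ -8 → (((s ≥ 7 ∨ acc ≠ -17) → 3*acc + s < -16) ∧ ((¬(s ≥ 7 ∨ acc ≠ -17)) → 2*cnt < s - 9)))
Answer: WP = ((¬(cnt ≠ -8)) → (((s ≥ 7 ∨ cnt ≠ -15) → 3*cnt + s < -10) ∧ ((¬(s ≥ 7 ∨ cnt ≠ -15)) → val < -1))) ∧ (cnt ≠ -8 → (((s ≥ 7 ∨ acc ≠ -17) → 3*acc + s < -16) ∧ ((¬(s ≥ 7 ∨ acc ≠ -17)) → 2*cnt < s - 9)))


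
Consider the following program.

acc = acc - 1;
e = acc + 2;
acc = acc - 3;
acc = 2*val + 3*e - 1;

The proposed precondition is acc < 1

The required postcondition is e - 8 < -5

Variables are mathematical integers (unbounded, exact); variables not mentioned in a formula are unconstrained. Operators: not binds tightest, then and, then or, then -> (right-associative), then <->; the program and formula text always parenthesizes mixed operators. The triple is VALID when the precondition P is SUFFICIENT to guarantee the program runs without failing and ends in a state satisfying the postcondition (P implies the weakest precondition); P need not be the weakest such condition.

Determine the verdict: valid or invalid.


Working backward. After the program, the postcondition e - 8 < -5 must hold; in canonical form it is e < 3.
Before acc := 2*val + 3*e - 1: e < 3
Before acc := acc - 3: e < 3
Before e := acc + 2: acc < 1
Before acc := acc - 1: acc < 2
The weakest precondition is acc < 2.
Check whether acc < 1 implies it.
Every state satisfying the precondition satisfies the weakest precondition: the implication holds.
Answer: valid


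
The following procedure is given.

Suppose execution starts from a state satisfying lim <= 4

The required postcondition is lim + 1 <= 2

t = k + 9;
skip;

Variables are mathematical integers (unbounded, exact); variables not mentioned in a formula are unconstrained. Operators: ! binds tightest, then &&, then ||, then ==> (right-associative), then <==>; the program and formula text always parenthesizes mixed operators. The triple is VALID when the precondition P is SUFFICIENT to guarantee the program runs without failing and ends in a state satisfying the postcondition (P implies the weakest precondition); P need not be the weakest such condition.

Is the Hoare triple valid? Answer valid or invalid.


Working backward. After the program, the postcondition lim + 1 <= 2 must hold; in canonical form it is lim <= 1.
Before skip: lim <= 1
Before t := k + 9: lim <= 1
The weakest precondition is lim <= 1.
Check whether lim <= 4 implies it.
Countermodel: at the initial state lim = 2, the precondition holds but the weakest precondition fails.
Answer: invalid


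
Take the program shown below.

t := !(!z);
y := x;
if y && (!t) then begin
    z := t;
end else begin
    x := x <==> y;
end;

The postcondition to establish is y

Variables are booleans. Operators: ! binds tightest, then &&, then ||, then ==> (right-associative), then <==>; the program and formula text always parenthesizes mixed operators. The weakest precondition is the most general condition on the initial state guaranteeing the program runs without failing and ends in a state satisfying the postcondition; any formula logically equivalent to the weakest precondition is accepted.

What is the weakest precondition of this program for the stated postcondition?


Working backward. After the program, y must hold.
Then branch requires y; else branch requires y.
Before the if: ((y && (!t)) ==> y) && ((!(y && (!t))) ==> y)
Before y := x: ((x && (!t)) ==> x) && ((!(x && (!t))) ==> x)
Before t := !(!z): ((x && (!z)) ==> x) && ((!(x && (!z))) ==> x)
Answer: WP = ((x && (!z)) ==> x) && ((!(x && (!z))) ==> x)


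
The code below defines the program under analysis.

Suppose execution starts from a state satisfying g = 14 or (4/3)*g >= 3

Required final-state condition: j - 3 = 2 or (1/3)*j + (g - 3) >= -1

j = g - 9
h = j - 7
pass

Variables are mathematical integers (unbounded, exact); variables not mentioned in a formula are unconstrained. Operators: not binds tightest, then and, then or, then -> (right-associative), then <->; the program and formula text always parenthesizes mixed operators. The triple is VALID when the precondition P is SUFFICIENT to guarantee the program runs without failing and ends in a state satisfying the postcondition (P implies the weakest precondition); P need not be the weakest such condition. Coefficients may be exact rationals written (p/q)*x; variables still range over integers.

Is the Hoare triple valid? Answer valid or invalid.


Working backward. After the program, the postcondition j - 3 = 2 or (1/3)*j + (g - 3) >= -1 must hold; in canonical form it is j = 5 or g + (1/3)*j >= 2.
Before skip: j = 5 or g + (1/3)*j >= 2
Before h := j - 7: j = 5 or g + (1/3)*j >= 2
Before j := g - 9: g = 14 or (4/3)*g >= 5
The weakest precondition is g = 14 or (4/3)*g >= 5.
Check whether g = 14 or (4/3)*g >= 3 implies it.
Countermodel: at the initial state g = 3, the precondition holds but the weakest precondition fails.
Answer: invalid


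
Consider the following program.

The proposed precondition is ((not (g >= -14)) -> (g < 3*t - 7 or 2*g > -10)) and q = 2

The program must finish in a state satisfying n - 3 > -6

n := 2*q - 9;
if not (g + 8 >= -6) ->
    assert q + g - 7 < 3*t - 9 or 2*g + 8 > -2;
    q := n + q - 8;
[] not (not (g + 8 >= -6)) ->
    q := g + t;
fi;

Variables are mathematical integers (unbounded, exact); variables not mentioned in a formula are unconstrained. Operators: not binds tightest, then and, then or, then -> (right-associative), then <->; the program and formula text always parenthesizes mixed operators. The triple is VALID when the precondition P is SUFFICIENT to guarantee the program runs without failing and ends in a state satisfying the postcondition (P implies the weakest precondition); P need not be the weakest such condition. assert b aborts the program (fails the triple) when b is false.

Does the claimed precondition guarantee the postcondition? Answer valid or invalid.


Working backward. After the program, the postcondition n - 3 > -6 must hold; in canonical form it is n > -3.
Then branch requires (g + q < 3*t - 2 or 2*g > -10) and n > -3; else branch requires n > -3.
Before the if: ((not (g >= -14)) -> ((g + q < 3*t - 2 or 2*g > -10) and n > -3)) and (g >= -14 -> n > -3)
Before n := 2*q - 9: ((not (g >= -14)) -> ((g + q < 3*t - 2 or 2*g > -10) and 2*q > 6)) and (g >= -14 -> 2*q > 6)
The weakest precondition is ((not (g >= -14)) -> ((g + q < 3*t - 2 or 2*g > -10) and 2*q > 6)) and (g >= -14 -> 2*q > 6).
Check whether ((not (g >= -14)) -> (g < 3*t - 7 or 2*g > -10)) and q = 2 implies it.
Countermodel: at the initial state g = -15, q = 2, t = 0, the precondition holds but the weakest precondition fails.
Answer: invalid


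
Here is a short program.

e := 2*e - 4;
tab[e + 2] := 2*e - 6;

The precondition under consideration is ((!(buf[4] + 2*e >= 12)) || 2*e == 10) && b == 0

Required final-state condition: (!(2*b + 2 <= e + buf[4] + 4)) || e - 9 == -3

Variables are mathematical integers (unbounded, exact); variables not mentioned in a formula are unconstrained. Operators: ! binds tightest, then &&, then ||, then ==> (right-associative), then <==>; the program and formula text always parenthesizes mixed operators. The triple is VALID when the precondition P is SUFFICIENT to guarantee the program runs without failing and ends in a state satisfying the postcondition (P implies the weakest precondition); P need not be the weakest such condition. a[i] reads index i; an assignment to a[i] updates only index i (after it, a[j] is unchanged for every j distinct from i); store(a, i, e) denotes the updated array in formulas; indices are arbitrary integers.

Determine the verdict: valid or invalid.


Working backward. After the program, the postcondition (!(2*b + 2 <= e + buf[4] + 4)) || e - 9 == -3 must hold; in canonical form it is (!(2*b <= buf[4] + e + 2)) || e == 6.
Before tab[e + 2] := 2*e - 6: (!(2*b <= buf[4] + e + 2)) || e == 6
Before e := 2*e - 4: (!(2*b <= buf[4] + 2*e - 2)) || 2*e == 10
The weakest precondition is (!(2*b <= buf[4] + 2*e - 2)) || 2*e == 10.
Check whether ((!(buf[4] + 2*e >= 12)) || 2*e == 10) && b == 0 implies it.
Countermodel: at the initial state b = 0, buf = {[4] = -10, elsewhere -10}, e = 6, the precondition holds but the weakest precondition fails.
Answer: invalid


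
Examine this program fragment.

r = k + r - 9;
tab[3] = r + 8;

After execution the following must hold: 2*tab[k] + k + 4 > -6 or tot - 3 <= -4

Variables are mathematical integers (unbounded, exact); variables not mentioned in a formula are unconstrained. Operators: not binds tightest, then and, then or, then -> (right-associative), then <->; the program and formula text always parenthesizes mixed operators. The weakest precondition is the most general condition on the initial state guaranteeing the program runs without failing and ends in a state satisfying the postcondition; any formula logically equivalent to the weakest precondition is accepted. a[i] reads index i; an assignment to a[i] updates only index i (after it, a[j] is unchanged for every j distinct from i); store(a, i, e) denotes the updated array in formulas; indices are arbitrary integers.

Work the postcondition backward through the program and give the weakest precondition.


Working backward. After the program, the postcondition 2*tab[k] + k + 4 > -6 or tot - 3 <= -4 must hold; in canonical form it is 2*tab[k] + k > -10 or tot <= -1.
Before tab[3] := r + 8: 2*store(tab, 3, r + 8)[k] + k > -10 or tot <= -1
Before r := k + r - 9: 2*store(tab, 3, k + r - 1)[k] + k > -10 or tot <= -1
Answer: WP = 2*store(tab, 3, k + r - 1)[k] + k > -10 or tot <= -1


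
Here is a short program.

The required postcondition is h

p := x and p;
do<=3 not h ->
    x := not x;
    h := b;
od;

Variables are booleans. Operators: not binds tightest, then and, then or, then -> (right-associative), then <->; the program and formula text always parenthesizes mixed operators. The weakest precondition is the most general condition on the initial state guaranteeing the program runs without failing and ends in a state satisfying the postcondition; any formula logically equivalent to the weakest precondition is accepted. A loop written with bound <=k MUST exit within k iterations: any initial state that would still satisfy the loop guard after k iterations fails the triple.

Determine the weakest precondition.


Working backward. After the program, h must hold.
Before the loop (bound <=3), unroll the exhaustion recursion (WP_0 = exit-now case; WP_j = one more guarded iteration, up to j = 3):
  WP_0: h
  WP_1: (not h) -> b
  WP_2: (not h) -> ((not b) -> b)
  WP_3: (not h) -> ((not b) -> ((not b) -> b))
So before the loop: (not h) -> ((not b) -> ((not b) -> b))
Before p := x and p: (not h) -> ((not b) -> ((not b) -> b))
Answer: WP = (not h) -> ((not b) -> ((not b) -> b))


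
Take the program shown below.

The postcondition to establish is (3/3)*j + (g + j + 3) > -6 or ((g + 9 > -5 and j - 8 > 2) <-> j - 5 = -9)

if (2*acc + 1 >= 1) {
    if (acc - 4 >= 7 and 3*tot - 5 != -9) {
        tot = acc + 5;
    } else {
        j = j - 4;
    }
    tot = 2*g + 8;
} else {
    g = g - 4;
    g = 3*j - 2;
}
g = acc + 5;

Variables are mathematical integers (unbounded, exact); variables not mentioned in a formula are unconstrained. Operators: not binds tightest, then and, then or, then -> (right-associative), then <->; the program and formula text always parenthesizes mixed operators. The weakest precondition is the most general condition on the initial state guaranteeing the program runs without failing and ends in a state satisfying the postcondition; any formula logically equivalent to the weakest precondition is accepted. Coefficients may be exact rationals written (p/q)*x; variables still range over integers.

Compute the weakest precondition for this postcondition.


Working backward. After the program, the postcondition (3/3)*j + (g + j + 3) > -6 or ((g + 9 > -5 and j - 8 > 2) <-> j - 5 = -9) must hold; in canonical form it is g + 2*j > -9 or ((g > -14 and j > 10) <-> j = -4).
Before g := acc + 5: acc + 2*j > -14 or ((acc > -19 and j > 10) <-> j = -4)
Then branch requires ((acc >= 11 and 3*tot != -4) -> (acc + 2*j > -14 or ((acc > -19 and j > 10) <-> j = -4))) and ((not (acc >= 11 and 3*tot != -4)) -> (acc + 2*j > -6 or ((acc > -19 and j > 14) <-> j = 0))); else branch requires acc + 2*j > -14 or ((acc > -19 and j > 10) <-> j = -4).
Before the if: (2*acc >= 0 -> (((acc >= 11 and 3*tot != -4) -> (acc + 2*j > -14 or ((acc > -19 and j > 10) <-> j = -4))) and ((not (acc >= 11 and 3*tot != -4)) -> (acc + 2*j > -6 or ((acc > -19 and j > 14) <-> j = 0))))) and ((not (2*acc >= 0)) -> (acc + 2*j > -14 or ((acc > -19 and j > 10) <-> j = -4)))
Answer: WP = (2*acc >= 0 -> (((acc >= 11 and 3*tot != -4) -> (acc + 2*j > -14 or ((acc > -19 and j > 10) <-> j = -4))) and ((not (acc >= 11 and 3*tot != -4)) -> (acc + 2*j > -6 or ((acc > -19 and j > 14) <-> j = 0))))) and ((not (2*acc >= 0)) -> (acc + 2*j > -14 or ((acc > -19 and j > 10) <-> j = -4)))


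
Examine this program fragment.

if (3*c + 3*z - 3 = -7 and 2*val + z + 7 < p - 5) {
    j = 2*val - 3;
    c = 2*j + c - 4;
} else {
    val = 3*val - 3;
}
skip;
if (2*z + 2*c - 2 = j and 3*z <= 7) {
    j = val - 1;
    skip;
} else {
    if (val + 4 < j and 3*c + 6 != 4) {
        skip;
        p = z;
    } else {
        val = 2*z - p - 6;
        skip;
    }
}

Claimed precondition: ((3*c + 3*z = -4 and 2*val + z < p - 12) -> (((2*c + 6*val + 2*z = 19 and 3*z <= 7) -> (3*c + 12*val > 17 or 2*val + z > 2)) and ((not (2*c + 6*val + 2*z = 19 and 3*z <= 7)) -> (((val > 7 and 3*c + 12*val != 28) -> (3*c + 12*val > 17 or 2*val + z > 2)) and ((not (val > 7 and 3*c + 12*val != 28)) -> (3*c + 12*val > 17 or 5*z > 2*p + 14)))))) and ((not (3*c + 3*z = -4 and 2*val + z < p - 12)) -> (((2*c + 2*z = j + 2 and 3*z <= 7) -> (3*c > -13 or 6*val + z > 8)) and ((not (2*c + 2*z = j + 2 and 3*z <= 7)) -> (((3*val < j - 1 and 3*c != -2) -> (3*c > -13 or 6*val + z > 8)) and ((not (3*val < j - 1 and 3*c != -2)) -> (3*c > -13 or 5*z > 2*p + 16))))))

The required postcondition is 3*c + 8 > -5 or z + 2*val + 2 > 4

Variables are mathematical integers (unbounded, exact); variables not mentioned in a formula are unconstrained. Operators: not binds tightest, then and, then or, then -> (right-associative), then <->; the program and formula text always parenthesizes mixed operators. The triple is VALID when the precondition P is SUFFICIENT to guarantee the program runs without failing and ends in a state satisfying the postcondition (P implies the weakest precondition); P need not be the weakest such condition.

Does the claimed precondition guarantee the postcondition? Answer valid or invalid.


Working backward. After the program, the postcondition 3*c + 8 > -5 or z + 2*val + 2 > 4 must hold; in canonical form it is 3*c > -13 or 2*val + z > 2.
Then branch requires 3*c > -13 or 2*val + z > 2; else branch requires ((val < j - 4 and 3*c != -2) -> (3*c > -13 or 2*val + z > 2)) and ((not (val < j - 4 and 3*c != -2)) -> (3*c > -13 or 5*z > 2*p + 14)).
Before the if: ((2*c + 2*z = j + 2 and 3*z <= 7) -> (3*c > -13 or 2*val + z > 2)) and ((not (2*c + 2*z = j + 2 and 3*z <= 7)) -> (((val < j - 4 and 3*c != -2) -> (3*c > -13 or 2*val + z > 2)) and ((not (val < j - 4 and 3*c != -2)) -> (3*c > -13 or 5*z > 2*p + 14))))
Before skip: ((2*c + 2*z = j + 2 and 3*z <= 7) -> (3*c > -13 or 2*val + z > 2)) and ((not (2*c + 2*z = j + 2 and 3*z <= 7)) -> (((val < j - 4 and 3*c != -2) -> (3*c > -13 or 2*val + z > 2)) and ((not (val < j - 4 and 3*c != -2)) -> (3*c > -13 or 5*z > 2*p + 14))))
Then branch requires ((2*c + 6*val + 2*z = 19 and 3*z <= 7) -> (3*c + 12*val > 17 or 2*val + z > 2)) and ((not (2*c + 6*val + 2*z = 19 and 3*z <= 7)) -> (((val > 7 and 3*c + 12*val != 28) -> (3*c + 12*val > 17 or 2*val + z > 2)) and ((not (val > 7 and 3*c + 12*val != 28)) -> (3*c + 12*val > 17 or 5*z > 2*p + 14)))); else branch requires ((2*c + 2*z = j + 2 and 3*z <= 7) -> (3*c > -13 or 6*val + z > 8)) and ((not (2*c + 2*z = j + 2 and 3*z <= 7)) -> (((3*val < j - 1 and 3*c != -2) -> (3*c > -13 or 6*val + z > 8)) and ((not (3*val < j - 1 and 3*c != -2)) -> (3*c > -13 or 5*z > 2*p + 14)))).
Before the if: ((3*c + 3*z = -4 and 2*val + z < p - 12) -> (((2*c + 6*val + 2*z = 19 and 3*z <= 7) -> (3*c + 12*val > 17 or 2*val + z > 2)) and ((not (2*c + 6*val + 2*z = 19 and 3*z <= 7)) -> (((val > 7 and 3*c + 12*val != 28) -> (3*c + 12*val > 17 or 2*val + z > 2)) and ((not (val > 7 and 3*c + 12*val != 28)) -> (3*c + 12*val > 17 or 5*z > 2*p + 14)))))) and ((not (3*c + 3*z = -4 and 2*val + z < p - 12)) -> (((2*c + 2*z = j + 2 and 3*z <= 7) -> (3*c > -13 or 6*val + z > 8)) and ((not (2*c + 2*z = j + 2 and 3*z <= 7)) -> (((3*val < j - 1 and 3*c != -2) -> (3*c > -13 or 6*val + z > 8)) and ((not (3*val < j - 1 and 3*c != -2)) -> (3*c > -13 or 5*z > 2*p + 14))))))
The weakest precondition is ((3*c + 3*z = -4 and 2*val + z < p - 12) -> (((2*c + 6*val + 2*z = 19 and 3*z <= 7) -> (3*c + 12*val > 17 or 2*val + z > 2)) and ((not (2*c + 6*val + 2*z = 19 and 3*z <= 7)) -> (((val > 7 and 3*c + 12*val != 28) -> (3*c + 12*val > 17 or 2*val + z > 2)) and ((not (val > 7 and 3*c + 12*val != 28)) -> (3*c + 12*val > 17 or 5*z > 2*p + 14)))))) and ((not (3*c + 3*z = -4 and 2*val + z < p - 12)) -> (((2*c + 2*z = j + 2 and 3*z <= 7) -> (3*c > -13 or 6*val + z > 8)) and ((not (2*c + 2*z = j + 2 and 3*z <= 7)) -> (((3*val < j - 1 and 3*c != -2) -> (3*c > -13 or 6*val + z > 8)) and ((not (3*val < j - 1 and 3*c != -2)) -> (3*c > -13 or 5*z > 2*p + 14)))))).
Check whether ((3*c + 3*z = -4 and 2*val + z < p - 12) -> (((2*c + 6*val + 2*z = 19 and 3*z <= 7) -> (3*c + 12*val > 17 or 2*val + z > 2)) and ((not (2*c + 6*val + 2*z = 19 and 3*z <= 7)) -> (((val > 7 and 3*c + 12*val != 28) -> (3*c + 12*val > 17 or 2*val + z > 2)) and ((not (val > 7 and 3*c + 12*val != 28)) -> (3*c + 12*val > 17 or 5*z > 2*p + 14)))))) and ((not (3*c + 3*z = -4 and 2*val + z < p - 12)) -> (((2*c + 2*z = j + 2 and 3*z <= 7) -> (3*c > -13 or 6*val + z > 8)) and ((not (2*c + 2*z = j + 2 and 3*z <= 7)) -> (((3*val < j - 1 and 3*c != -2) -> (3*c > -13 or 6*val + z > 8)) and ((not (3*val < j - 1 and 3*c != -2)) -> (3*c > -13 or 5*z > 2*p + 16)))))) implies it.
Every state satisfying the precondition satisfies the weakest precondition: the implication holds.
Answer: valid


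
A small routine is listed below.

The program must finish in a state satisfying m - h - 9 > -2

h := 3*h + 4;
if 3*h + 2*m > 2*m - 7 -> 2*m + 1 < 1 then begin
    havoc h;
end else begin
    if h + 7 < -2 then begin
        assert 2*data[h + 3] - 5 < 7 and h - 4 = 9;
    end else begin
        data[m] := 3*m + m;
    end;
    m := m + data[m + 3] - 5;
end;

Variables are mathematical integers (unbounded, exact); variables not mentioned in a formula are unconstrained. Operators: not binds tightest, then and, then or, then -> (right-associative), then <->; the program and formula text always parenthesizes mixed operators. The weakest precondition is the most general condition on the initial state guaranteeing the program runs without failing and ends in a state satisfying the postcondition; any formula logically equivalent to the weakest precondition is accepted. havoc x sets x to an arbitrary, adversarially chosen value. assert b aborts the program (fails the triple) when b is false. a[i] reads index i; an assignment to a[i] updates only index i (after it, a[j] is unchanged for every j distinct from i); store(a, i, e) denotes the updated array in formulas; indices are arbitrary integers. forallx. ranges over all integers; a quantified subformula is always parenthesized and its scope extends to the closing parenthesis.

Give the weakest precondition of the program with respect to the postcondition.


Working backward. After the program, the postcondition m - h - 9 > -2 must hold; in canonical form it is m > h + 7.
Then branch requires forall h_1. m > h_1 + 7; else branch requires (h < -9 -> (2*data[h + 3] < 12 and h = 13 and data[m + 3] + m > h + 12)) and ((not (h < -9)) -> store(data, m, 4*m)[m + 3] + m > h + 12).
Before the if: ((3*h > -7 -> 2*m < 0) -> (forall h_1. m > h_1 + 7)) and ((not (3*h > -7 -> 2*m < 0)) -> ((h < -9 -> (2*data[h + 3] < 12 and h = 13 and data[m + 3] + m > h + 12)) and ((not (h < -9)) -> store(data, m, 4*m)[m + 3] + m > h + 12)))
Before h := 3*h + 4: ((9*h > -19 -> 2*m < 0) -> (forall h_1. m > h_1 + 7)) and ((not (9*h > -19 -> 2*m < 0)) -> ((3*h < -13 -> (2*data[3*h + 7] < 12 and 3*h = 9 and data[m + 3] + m > 3*h + 16)) and ((not (3*h < -13)) -> store(data, m, 4*m)[m + 3] + m > 3*h + 16)))
Answer: WP = ((9*h > -19 -> 2*m < 0) -> (forall h_1. m > h_1 + 7)) and ((not (9*h > -19 -> 2*m < 0)) -> ((3*h < -13 -> (2*data[3*h + 7] < 12 and 3*h = 9 and data[m + 3] + m > 3*h + 16)) and ((not (3*h < -13)) -> store(data, m, 4*m)[m + 3] + m > 3*h + 16)))


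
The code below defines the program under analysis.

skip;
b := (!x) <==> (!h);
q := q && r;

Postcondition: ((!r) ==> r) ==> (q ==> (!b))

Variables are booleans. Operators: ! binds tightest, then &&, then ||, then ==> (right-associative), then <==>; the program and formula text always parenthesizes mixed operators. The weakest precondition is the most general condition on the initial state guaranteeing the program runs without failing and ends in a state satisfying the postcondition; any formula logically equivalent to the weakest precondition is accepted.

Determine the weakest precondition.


Working backward. After the program, ((!r) ==> r) ==> (q ==> (!b)) must hold.
Before q := q && r: ((!r) ==> r) ==> ((q && r) ==> (!b))
Before b := (!x) <==> (!h): ((!r) ==> r) ==> ((q && r) ==> (!((!x) <==> (!h))))
Before skip: ((!r) ==> r) ==> ((q && r) ==> (!((!x) <==> (!h))))
Answer: WP = ((!r) ==> r) ==> ((q && r) ==> (!((!x) <==> (!h))))


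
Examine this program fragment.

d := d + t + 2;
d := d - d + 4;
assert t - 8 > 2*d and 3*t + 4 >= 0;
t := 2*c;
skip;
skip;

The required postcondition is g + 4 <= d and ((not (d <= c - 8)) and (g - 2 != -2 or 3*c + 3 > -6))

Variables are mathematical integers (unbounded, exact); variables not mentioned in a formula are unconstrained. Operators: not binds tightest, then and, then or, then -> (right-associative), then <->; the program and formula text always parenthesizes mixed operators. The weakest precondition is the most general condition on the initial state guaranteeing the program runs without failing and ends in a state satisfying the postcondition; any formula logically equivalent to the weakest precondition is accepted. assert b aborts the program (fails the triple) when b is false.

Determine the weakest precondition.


Working backward. After the program, the postcondition g + 4 <= d and ((not (d <= c - 8)) and (g - 2 != -2 or 3*c + 3 > -6)) must hold; in canonical form it is g <= d - 4 and (not (d <= c - 8)) and (g != 0 or 3*c > -9).
Before skip: g <= d - 4 and (not (d <= c - 8)) and (g != 0 or 3*c > -9)
Before skip: g <= d - 4 and (not (d <= c - 8)) and (g != 0 or 3*c > -9)
Before t := 2*c: g <= d - 4 and (not (d <= c - 8)) and (g != 0 or 3*c > -9)
Before assert t - 8 > 2*d and 3*t + 4 >= 0: t > 2*d + 8 and 3*t >= -4 and g <= d - 4 and (not (d <= c - 8)) and (g != 0 or 3*c > -9)
Before d := d - d + 4: t > 16 and 3*t >= -4 and g <= 0 and (not (c >= 12)) and (g != 0 or 3*c > -9)
Before d := d + t + 2: t > 16 and 3*t >= -4 and g <= 0 and (not (c >= 12)) and (g != 0 or 3*c > -9)
Answer: WP = t > 16 and 3*t >= -4 and g <= 0 and (not (c >= 12)) and (g != 0 or 3*c > -9)


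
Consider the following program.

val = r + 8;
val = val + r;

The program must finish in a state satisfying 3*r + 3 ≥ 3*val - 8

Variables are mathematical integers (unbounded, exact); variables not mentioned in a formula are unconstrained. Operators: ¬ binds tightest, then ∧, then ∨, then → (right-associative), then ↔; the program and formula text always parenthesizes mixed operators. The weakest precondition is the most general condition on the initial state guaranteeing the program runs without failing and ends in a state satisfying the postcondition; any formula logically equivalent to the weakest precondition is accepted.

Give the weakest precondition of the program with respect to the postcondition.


Working backward. After the program, the postcondition 3*r + 3 ≥ 3*val - 8 must hold; in canonical form it is 3*r ≥ 3*val - 11.
Before val := val + r: 3*val ≤ 11
Before val := r + 8: 3*r ≤ -13
Answer: WP = 3*r ≤ -13


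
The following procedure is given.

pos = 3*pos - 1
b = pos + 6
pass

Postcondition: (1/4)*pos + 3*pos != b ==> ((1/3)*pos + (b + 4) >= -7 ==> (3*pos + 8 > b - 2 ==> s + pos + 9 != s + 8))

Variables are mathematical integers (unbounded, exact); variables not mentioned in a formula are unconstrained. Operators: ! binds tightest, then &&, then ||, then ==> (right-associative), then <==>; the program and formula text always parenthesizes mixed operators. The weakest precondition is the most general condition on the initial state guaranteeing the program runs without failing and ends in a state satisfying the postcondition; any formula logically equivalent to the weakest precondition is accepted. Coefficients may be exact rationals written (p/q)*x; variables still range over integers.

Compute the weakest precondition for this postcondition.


Working backward. After the program, the postcondition (1/4)*pos + 3*pos != b ==> ((1/3)*pos + (b + 4) >= -7 ==> (3*pos + 8 > b - 2 ==> s + pos + 9 != s + 8)) must hold; in canonical form it is (13/4)*pos != b ==> (b + (1/3)*pos >= -11 ==> (3*pos > b - 10 ==> pos != -1)).
Before skip: (13/4)*pos != b ==> (b + (1/3)*pos >= -11 ==> (3*pos > b - 10 ==> pos != -1))
Before b := pos + 6: (9/4)*pos != 6 ==> ((4/3)*pos >= -17 ==> (2*pos > -4 ==> pos != -1))
Before pos := 3*pos - 1: (27/4)*pos != 33/4 ==> (4*pos >= -47/3 ==> (6*pos > -2 ==> 3*pos != 0))
Answer: WP = (27/4)*pos != 33/4 ==> (4*pos >= -47/3 ==> (6*pos > -2 ==> 3*pos != 0))


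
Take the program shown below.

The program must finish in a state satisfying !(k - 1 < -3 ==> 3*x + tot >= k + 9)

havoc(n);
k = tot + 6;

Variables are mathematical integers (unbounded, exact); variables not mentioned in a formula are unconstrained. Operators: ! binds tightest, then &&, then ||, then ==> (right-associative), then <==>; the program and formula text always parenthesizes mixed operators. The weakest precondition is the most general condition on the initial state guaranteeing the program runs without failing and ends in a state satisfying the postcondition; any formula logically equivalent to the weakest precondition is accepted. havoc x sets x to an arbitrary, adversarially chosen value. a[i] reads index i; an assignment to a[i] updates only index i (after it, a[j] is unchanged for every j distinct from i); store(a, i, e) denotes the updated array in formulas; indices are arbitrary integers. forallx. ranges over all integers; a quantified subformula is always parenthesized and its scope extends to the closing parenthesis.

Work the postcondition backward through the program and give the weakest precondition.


Working backward. After the program, the postcondition !(k - 1 < -3 ==> 3*x + tot >= k + 9) must hold; in canonical form it is !(k < -2 ==> tot + 3*x >= k + 9).
Before k := tot + 6: !(tot < -8 ==> 3*x >= 15)
Before havoc n: !(tot < -8 ==> 3*x >= 15)
Answer: WP = !(tot < -8 ==> 3*x >= 15)


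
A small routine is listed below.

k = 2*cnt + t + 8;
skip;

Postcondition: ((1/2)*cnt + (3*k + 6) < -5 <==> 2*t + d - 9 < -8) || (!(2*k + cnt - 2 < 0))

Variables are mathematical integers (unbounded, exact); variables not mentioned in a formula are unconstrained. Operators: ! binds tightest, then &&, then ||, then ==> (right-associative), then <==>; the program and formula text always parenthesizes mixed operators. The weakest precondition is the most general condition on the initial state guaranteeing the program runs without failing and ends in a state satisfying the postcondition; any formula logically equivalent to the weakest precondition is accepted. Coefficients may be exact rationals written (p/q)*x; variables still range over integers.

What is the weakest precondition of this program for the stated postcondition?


Working backward. After the program, the postcondition ((1/2)*cnt + (3*k + 6) < -5 <==> 2*t + d - 9 < -8) || (!(2*k + cnt - 2 < 0)) must hold; in canonical form it is ((1/2)*cnt + 3*k < -11 <==> d + 2*t < 1) || (!(cnt + 2*k < 2)).
Before skip: ((1/2)*cnt + 3*k < -11 <==> d + 2*t < 1) || (!(cnt + 2*k < 2))
Before k := 2*cnt + t + 8: ((13/2)*cnt + 3*t < -35 <==> d + 2*t < 1) || (!(5*cnt + 2*t < -14))
Answer: WP = ((13/2)*cnt + 3*t < -35 <==> d + 2*t < 1) || (!(5*cnt + 2*t < -14))


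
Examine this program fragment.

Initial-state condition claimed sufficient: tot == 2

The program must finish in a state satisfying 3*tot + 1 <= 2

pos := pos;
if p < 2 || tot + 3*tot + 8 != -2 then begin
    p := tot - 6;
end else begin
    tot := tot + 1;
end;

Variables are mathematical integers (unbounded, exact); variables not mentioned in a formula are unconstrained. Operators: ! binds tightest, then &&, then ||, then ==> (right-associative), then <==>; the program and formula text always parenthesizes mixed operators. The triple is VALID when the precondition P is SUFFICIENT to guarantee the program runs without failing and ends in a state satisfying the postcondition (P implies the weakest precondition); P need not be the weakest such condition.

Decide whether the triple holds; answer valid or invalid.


Working backward. After the program, the postcondition 3*tot + 1 <= 2 must hold; in canonical form it is 3*tot <= 1.
Then branch requires 3*tot <= 1; else branch requires 3*tot <= -2.
Before the if: ((p < 2 || 4*tot != -10) ==> 3*tot <= 1) && ((!(p < 2 || 4*tot != -10)) ==> 3*tot <= -2)
Before pos := pos: ((p < 2 || 4*tot != -10) ==> 3*tot <= 1) && ((!(p < 2 || 4*tot != -10)) ==> 3*tot <= -2)
The weakest precondition is ((p < 2 || 4*tot != -10) ==> 3*tot <= 1) && ((!(p < 2 || 4*tot != -10)) ==> 3*tot <= -2).
Check whether tot == 2 implies it.
Countermodel: at the initial state p = 0, tot = 2, the precondition holds but the weakest precondition fails.
Answer: invalid


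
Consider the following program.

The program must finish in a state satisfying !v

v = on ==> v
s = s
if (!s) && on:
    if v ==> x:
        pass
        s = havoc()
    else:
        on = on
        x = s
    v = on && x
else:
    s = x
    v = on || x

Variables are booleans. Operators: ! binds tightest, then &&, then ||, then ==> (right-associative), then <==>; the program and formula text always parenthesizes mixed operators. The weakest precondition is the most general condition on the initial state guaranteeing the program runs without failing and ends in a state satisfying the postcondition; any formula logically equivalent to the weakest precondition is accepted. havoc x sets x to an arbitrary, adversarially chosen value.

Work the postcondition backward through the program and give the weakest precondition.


Working backward. After the program, !v must hold.
Then branch requires ((v ==> x) ==> (!(on && x))) && ((!(v ==> x)) ==> (!(on && s))); else branch requires !(on || x).
Before the if: (((!s) && on) ==> (((v ==> x) ==> (!(on && x))) && ((!(v ==> x)) ==> (!(on && s))))) && ((!((!s) && on)) ==> (!(on || x)))
Before s := s: (((!s) && on) ==> (((v ==> x) ==> (!(on && x))) && ((!(v ==> x)) ==> (!(on && s))))) && ((!((!s) && on)) ==> (!(on || x)))
Before v := on ==> v: (((!s) && on) ==> ((((on ==> v) ==> x) ==> (!(on && x))) && ((!((on ==> v) ==> x)) ==> (!(on && s))))) && ((!((!s) && on)) ==> (!(on || x)))
Answer: WP = (((!s) && on) ==> ((((on ==> v) ==> x) ==> (!(on && x))) && ((!((on ==> v) ==> x)) ==> (!(on && s))))) && ((!((!s) && on)) ==> (!(on || x)))


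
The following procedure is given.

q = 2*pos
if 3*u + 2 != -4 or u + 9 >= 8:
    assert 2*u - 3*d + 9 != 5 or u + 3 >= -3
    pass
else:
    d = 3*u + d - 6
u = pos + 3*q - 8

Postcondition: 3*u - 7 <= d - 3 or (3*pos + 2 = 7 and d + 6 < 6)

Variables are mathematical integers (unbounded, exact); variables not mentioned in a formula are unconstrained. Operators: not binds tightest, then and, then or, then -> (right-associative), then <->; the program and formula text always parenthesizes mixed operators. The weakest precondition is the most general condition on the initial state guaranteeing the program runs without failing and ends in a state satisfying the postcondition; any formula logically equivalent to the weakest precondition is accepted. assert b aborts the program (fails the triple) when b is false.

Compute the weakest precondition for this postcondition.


Working backward. After the program, the postcondition 3*u - 7 <= d - 3 or (3*pos + 2 = 7 and d + 6 < 6) must hold; in canonical form it is 3*u <= d + 4 or (3*pos = 5 and d < 0).
Before u := pos + 3*q - 8: 3*pos + 9*q <= d + 28 or (3*pos = 5 and d < 0)
Then branch requires (2*u != 3*d - 4 or u >= -6) and (3*pos + 9*q <= d + 28 or (3*pos = 5 and d < 0)); else branch requires 3*pos + 9*q <= d + 3*u + 22 or (3*pos = 5 and d + 3*u < 6).
Before the if: ((3*u != -6 or u >= -1) -> ((2*u != 3*d - 4 or u >= -6) and (3*pos + 9*q <= d + 28 or (3*pos = 5 and d < 0)))) and ((not (3*u != -6 or u >= -1)) -> (3*pos + 9*q <= d + 3*u + 22 or (3*pos = 5 and d + 3*u < 6)))
Before q := 2*pos: ((3*u != -6 or u >= -1) -> ((2*u != 3*d - 4 or u >= -6) and (21*pos <= d + 28 or (3*pos = 5 and d < 0)))) and ((not (3*u != -6 or u >= -1)) -> (21*pos <= d + 3*u + 22 or (3*pos = 5 and d + 3*u < 6)))
Answer: WP = ((3*u != -6 or u >= -1) -> ((2*u != 3*d - 4 or u >= -6) and (21*pos <= d + 28 or (3*pos = 5 and d < 0)))) and ((not (3*u != -6 or u >= -1)) -> (21*pos <= d + 3*u + 22 or (3*pos = 5 and d + 3*u < 6)))


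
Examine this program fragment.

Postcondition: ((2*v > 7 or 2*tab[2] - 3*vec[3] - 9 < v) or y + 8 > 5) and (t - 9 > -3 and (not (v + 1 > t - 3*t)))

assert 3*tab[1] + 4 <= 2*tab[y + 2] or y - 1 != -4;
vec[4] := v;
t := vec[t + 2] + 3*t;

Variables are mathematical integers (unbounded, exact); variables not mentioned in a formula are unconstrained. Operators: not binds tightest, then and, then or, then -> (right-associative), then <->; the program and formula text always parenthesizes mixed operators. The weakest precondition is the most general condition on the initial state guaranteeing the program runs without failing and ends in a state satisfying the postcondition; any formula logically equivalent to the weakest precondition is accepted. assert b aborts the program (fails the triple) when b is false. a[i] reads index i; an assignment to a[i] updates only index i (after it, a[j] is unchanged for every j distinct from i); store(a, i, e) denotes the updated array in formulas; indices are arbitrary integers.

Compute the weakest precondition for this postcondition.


Working backward. After the program, the postcondition ((2*v > 7 or 2*tab[2] - 3*vec[3] - 9 < v) or y + 8 > 5) and (t - 9 > -3 and (not (v + 1 > t - 3*t))) must hold; in canonical form it is (2*v > 7 or 2*tab[2] < 3*vec[3] + v + 9 or y > -3) and t > 6 and (not (2*t + v > -1)).
Before t := vec[t + 2] + 3*t: (2*v > 7 or 2*tab[2] < 3*vec[3] + v + 9 or y > -3) and vec[t + 2] + 3*t > 6 and (not (2*vec[t + 2] + 6*t + v > -1))
Before vec[4] := v: (2*v > 7 or 2*tab[2] < 3*vec[3] + v + 9 or y > -3) and store(vec, 4, v)[t + 2] + 3*t > 6 and (not (2*store(vec, 4, v)[t + 2] + 6*t + v > -1))
Before assert 3*tab[1] + 4 <= 2*tab[y + 2] or y - 1 != -4: (3*tab[1] <= 2*tab[y + 2] - 4 or y != -3) and (2*v > 7 or 2*tab[2] < 3*vec[3] + v + 9 or y > -3) and store(vec, 4, v)[t + 2] + 3*t > 6 and (not (2*store(vec, 4, v)[t + 2] + 6*t + v > -1))
Answer: WP = (3*tab[1] <= 2*tab[y + 2] - 4 or y != -3) and (2*v > 7 or 2*tab[2] < 3*vec[3] + v + 9 or y > -3) and store(vec, 4, v)[t + 2] + 3*t > 6 and (not (2*store(vec, 4, v)[t + 2] + 6*t + v > -1))


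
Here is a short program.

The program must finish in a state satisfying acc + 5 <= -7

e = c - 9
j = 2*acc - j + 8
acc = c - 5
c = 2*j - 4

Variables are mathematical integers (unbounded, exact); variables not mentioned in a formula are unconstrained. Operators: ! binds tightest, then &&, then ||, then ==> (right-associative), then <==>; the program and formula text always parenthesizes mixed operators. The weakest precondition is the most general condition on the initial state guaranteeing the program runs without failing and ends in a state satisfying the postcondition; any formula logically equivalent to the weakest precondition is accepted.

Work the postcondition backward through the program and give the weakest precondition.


Working backward. After the program, the postcondition acc + 5 <= -7 must hold; in canonical form it is acc <= -12.
Before c := 2*j - 4: acc <= -12
Before acc := c - 5: c <= -7
Before j := 2*acc - j + 8: c <= -7
Before e := c - 9: c <= -7
Answer: WP = c <= -7


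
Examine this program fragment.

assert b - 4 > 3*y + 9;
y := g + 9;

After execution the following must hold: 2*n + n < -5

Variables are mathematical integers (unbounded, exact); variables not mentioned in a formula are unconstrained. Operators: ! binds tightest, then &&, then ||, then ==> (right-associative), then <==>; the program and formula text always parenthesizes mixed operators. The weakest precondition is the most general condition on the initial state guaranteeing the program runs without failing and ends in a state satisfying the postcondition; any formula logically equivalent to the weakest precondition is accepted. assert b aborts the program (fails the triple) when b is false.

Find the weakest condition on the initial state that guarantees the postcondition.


Working backward. After the program, the postcondition 2*n + n < -5 must hold; in canonical form it is 3*n < -5.
Before y := g + 9: 3*n < -5
Before assert b - 4 > 3*y + 9: b > 3*y + 13 && 3*n < -5
Answer: WP = b > 3*y + 13 && 3*n < -5


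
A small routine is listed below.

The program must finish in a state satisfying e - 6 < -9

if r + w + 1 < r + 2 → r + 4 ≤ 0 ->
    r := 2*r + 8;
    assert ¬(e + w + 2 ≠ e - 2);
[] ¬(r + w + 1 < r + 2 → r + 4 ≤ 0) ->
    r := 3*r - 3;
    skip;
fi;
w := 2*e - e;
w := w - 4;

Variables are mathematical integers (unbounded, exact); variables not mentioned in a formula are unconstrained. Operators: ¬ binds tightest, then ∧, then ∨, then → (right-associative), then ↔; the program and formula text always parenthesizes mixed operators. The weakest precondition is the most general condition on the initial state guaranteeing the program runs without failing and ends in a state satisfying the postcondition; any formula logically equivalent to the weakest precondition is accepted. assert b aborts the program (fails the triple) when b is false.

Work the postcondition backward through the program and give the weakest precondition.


Working backward. After the program, the postcondition e - 6 < -9 must hold; in canonical form it is e < -3.
Before w := w - 4: e < -3
Before w := 2*e - e: e < -3
Then branch requires (¬(w ≠ -4)) ∧ e < -3; else branch requires e < -3.
Before the if: ((w < 1 → r ≤ -4) → ((¬(w ≠ -4)) ∧ e < -3)) ∧ ((¬(w < 1 → r ≤ -4)) → e < -3)
Answer: WP = ((w < 1 → r ≤ -4) → ((¬(w ≠ -4)) ∧ e < -3)) ∧ ((¬(w < 1 → r ≤ -4)) → e < -3)
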